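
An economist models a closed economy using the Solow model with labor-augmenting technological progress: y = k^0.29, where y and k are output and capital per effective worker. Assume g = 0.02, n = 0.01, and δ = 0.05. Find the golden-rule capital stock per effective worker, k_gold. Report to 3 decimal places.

Break-even investment rate: n + g + δ = 0.01 + 0.02 + 0.05 = 0.08.
Setting f'(k) = n+g+δ gives 0.29·k^(0.29−1) = 0.08, hence k_gold = (0.29/0.08)^(1/0.71) ≈ 6.1342.

k_gold ≈ 6.134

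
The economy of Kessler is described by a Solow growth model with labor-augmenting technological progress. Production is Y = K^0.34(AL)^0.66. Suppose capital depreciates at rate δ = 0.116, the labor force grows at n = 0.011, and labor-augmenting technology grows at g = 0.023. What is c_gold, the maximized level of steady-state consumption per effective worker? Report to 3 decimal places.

c_gold ≈ 1.006

The effective depreciation rate is n + g + δ = 0.011 + 0.023 + 0.116 = 0.15.
Setting f'(k) = n+g+δ gives 0.34·k^(0.34−1) = 0.15, hence k_gold = (0.34/0.15)^(1/0.66) ≈ 3.4551.
y_gold = 3.4551^0.34 ≈ 1.5243.
c_gold = y_gold − (n+g+δ)·k_gold = 1.5243 − 0.15·3.4551 ≈ 1.0061.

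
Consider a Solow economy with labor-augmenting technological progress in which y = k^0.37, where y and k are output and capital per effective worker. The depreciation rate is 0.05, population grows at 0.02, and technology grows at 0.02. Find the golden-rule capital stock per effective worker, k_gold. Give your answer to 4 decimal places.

k_gold ≈ 9.4306

The effective depreciation rate is n + g + δ = 0.02 + 0.02 + 0.05 = 0.09.
Maximizing c = f(k) − (n+g+δ)·k gives f'(k) = n+g+δ, i.e. 0.37·k^(0.37−1) = 0.09, so k_gold = (0.37/0.09)^(1/0.63) ≈ 9.4306.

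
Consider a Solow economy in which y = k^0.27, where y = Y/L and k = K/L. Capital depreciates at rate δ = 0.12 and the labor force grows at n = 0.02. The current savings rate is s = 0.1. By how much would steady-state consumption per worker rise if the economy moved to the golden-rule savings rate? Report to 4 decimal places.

Δc ≈ 0.1360

The effective depreciation rate is n + δ = 0.02 + 0.12 = 0.14.
Current steady state (s = 0.1): k* = (0.1/0.14)^(1/0.73) ≈ 0.6307, y* = 0.6307^0.27 ≈ 0.8830, c* = (1−0.1)·0.8830 ≈ 0.7947.
Golden rule sets MPK = n+δ: 0.27·k^(0.27−1) = 0.14, so k_gold = (0.27/0.14)^(1/0.73) ≈ 2.4589.
y_gold = 2.4589^0.27 ≈ 1.2750, c_gold = y_gold − 0.14·k_gold ≈ 0.9307.
Gain: Δc = 0.9307 − 0.7947 ≈ 0.1360.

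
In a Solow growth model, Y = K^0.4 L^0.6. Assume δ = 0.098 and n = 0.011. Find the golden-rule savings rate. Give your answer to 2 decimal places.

s_gold = 0.40

Break-even investment rate: n + δ = 0.011 + 0.098 = 0.109.
At the golden rule MPK = n+δ, and in any Cobb-Douglas steady state s = (n+δ)·k/y = MPK·k/y = capital's share 0.4.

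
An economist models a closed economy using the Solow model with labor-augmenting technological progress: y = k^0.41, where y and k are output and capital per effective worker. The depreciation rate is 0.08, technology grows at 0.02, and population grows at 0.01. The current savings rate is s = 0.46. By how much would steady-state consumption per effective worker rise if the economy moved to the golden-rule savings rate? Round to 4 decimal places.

Break-even investment rate: n + g + δ = 0.01 + 0.02 + 0.08 = 0.11.
Current steady state (s = 0.46): k* = (0.46/0.11)^(1/0.59) ≈ 11.3022, y* = 11.3022^0.41 ≈ 2.7027, c* = (1−0.46)·2.7027 ≈ 1.4595.
Setting f'(k) = n+g+δ gives 0.41·k^(0.41−1) = 0.11, hence k_gold = (0.41/0.11)^(1/0.59) ≈ 9.2995.
y_gold = 9.2995^0.41 ≈ 2.4950, c_gold = y_gold − 0.11·k_gold ≈ 1.4720.
Gain: Δc = 1.4720 − 1.4595 ≈ 0.0126.

Δc ≈ 0.0126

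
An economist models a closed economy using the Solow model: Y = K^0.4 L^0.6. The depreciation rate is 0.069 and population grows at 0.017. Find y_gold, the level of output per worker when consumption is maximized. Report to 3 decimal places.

y_gold ≈ 2.786

The effective depreciation rate is n + δ = 0.017 + 0.069 = 0.086.
At the golden rule the marginal product of capital equals n+δ: 0.4·k^(0.4−1) = 0.086. Solving, k_gold = (0.4/0.086)^(1/0.6) ≈ 12.9599.
Output: y_gold = k_gold^0.4 = 12.9599^0.4 ≈ 2.7864.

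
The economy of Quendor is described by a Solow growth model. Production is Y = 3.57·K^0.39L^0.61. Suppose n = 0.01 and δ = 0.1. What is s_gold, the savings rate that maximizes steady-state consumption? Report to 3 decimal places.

Capital per worker breaks even when investment replaces (n + δ)·k; here n + δ = 0.11.
At the golden rule MPK = n+δ, and in any Cobb-Douglas steady state s = (n+δ)·k/y = MPK·k/y = capital's share 0.39.

s_gold = 0.390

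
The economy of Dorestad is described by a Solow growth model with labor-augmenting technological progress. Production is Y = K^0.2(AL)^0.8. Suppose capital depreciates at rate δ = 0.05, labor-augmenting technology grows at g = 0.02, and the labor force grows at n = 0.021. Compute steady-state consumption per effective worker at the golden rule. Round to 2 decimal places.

c_gold ≈ 0.97

n + g + δ = 0.021 + 0.02 + 0.05 = 0.091.
At the golden rule the marginal product of capital equals n+g+δ: 0.2·k^(0.2−1) = 0.091. Solving, k_gold = (0.2/0.091)^(1/0.8) ≈ 2.6760.
y_gold = 2.6760^0.2 ≈ 1.2176.
c_gold = y_gold − (n+g+δ)·k_gold = 1.2176 − 0.091·2.6760 ≈ 0.9741.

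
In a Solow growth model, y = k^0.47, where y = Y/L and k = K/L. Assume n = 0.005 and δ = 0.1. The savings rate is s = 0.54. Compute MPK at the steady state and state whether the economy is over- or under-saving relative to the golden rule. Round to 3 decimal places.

over-saving; MPK ≈ 0.091

n + δ = 0.005 + 0.1 = 0.105.
Steady-state k*: s·k^0.47 = 0.105·k gives k* = (0.54/0.105)^(1/0.53) ≈ 21.9733.
MPK = 0.47·21.9733^(-0.53) ≈ 0.0914.
MPK < n+δ = 0.105, so the economy is dynamically inefficient (over-saving).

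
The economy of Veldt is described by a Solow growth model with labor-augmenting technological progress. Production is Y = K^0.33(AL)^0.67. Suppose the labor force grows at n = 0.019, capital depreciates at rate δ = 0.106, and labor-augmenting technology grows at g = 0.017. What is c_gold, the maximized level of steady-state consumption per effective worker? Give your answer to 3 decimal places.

c_gold ≈ 1.015

Break-even investment rate: n + g + δ = 0.019 + 0.017 + 0.106 = 0.142.
At the golden rule the marginal product of capital equals n+g+δ: 0.33·k^(0.33−1) = 0.142. Solving, k_gold = (0.33/0.142)^(1/0.67) ≈ 3.5205.
y_gold = 3.5205^0.33 ≈ 1.5149.
c_gold = y_gold − (n+g+δ)·k_gold = 1.5149 − 0.142·3.5205 ≈ 1.0150.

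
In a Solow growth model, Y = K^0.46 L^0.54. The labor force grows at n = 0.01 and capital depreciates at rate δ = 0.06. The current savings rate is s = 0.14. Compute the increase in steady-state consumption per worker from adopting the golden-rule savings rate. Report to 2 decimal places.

Break-even investment rate: n + δ = 0.01 + 0.06 = 0.07.
Current steady state (s = 0.14): k* = (0.14/0.07)^(1/0.54) ≈ 3.6096, y* = 3.6096^0.46 ≈ 1.8048, c* = (1−0.14)·1.8048 ≈ 1.5521.
At the golden rule the marginal product of capital equals n+δ: 0.46·k^(0.46−1) = 0.07. Solving, k_gold = (0.46/0.07)^(1/0.54) ≈ 32.6727.
y_gold = 32.6727^0.46 ≈ 4.9719, c_gold = y_gold − 0.07·k_gold ≈ 2.6848.
Gain: Δc = 2.6848 − 1.5521 ≈ 1.1327.

Δc ≈ 1.13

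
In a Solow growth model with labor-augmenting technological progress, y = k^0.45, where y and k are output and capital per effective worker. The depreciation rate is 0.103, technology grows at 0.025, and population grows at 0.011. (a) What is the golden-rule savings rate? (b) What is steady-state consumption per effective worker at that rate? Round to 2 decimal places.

Break-even investment rate: n + g + δ = 0.011 + 0.025 + 0.103 = 0.139.
For Cobb-Douglas, s_gold equals capital's share: s_gold = 0.45.
Golden rule sets MPK = n+g+δ: 0.45·k^(0.45−1) = 0.139, so k_gold = (0.45/0.139)^(1/0.55) ≈ 8.4651.
y_gold = 8.4651^0.45 ≈ 2.6148; c_gold = (1−0.45)·y_gold ≈ 1.4381.

(a) s_gold = 0.45; (b) c_gold ≈ 1.44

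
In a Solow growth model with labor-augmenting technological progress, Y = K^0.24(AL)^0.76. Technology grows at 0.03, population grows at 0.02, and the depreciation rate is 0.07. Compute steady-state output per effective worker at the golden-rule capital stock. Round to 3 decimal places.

y_gold ≈ 1.245

The effective depreciation rate is n + g + δ = 0.02 + 0.03 + 0.07 = 0.12.
Golden rule sets MPK = n+g+δ: 0.24·k^(0.24−1) = 0.12, so k_gold = (0.24/0.12)^(1/0.76) ≈ 2.4894.
Output: y_gold = k_gold^0.24 = 2.4894^0.24 ≈ 1.2447.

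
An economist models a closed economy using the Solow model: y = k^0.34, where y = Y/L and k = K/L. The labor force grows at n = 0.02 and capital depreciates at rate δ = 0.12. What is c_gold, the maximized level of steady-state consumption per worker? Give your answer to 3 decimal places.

c_gold ≈ 1.042

Break-even investment rate: n + δ = 0.02 + 0.12 = 0.14.
Golden rule sets MPK = n+δ: 0.34·k^(0.34−1) = 0.14, so k_gold = (0.34/0.14)^(1/0.66) ≈ 3.8359.
y_gold = 3.8359^0.34 ≈ 1.5795.
c_gold = y_gold − (n+δ)·k_gold = 1.5795 − 0.14·3.8359 ≈ 1.0425.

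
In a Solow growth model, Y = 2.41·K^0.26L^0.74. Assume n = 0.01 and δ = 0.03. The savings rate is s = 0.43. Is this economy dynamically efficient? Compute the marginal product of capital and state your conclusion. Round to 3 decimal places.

Capital per worker breaks even when investment replaces (n + δ)·k; here n + δ = 0.04.
Steady-state k*: s·A·k^0.26 = 0.04·k gives k* = (0.43·2.41/0.04)^(1/0.74) ≈ 81.2895.
MPK = 0.26·2.41·81.2895^(-0.74) ≈ 0.0242.
MPK < n+δ = 0.04, so the economy is dynamically inefficient (over-saving).

dynamically inefficient; MPK ≈ 0.024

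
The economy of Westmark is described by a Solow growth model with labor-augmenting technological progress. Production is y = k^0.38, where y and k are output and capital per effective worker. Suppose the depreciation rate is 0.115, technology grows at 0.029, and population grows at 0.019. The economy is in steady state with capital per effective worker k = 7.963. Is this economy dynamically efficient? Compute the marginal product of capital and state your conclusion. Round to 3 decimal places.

Capital per effective worker breaks even when investment replaces (n + g + δ)·k; here n + g + δ = 0.163.
MPK = 0.38·k^(0.38−1) = 0.38·7.963^(-0.62) ≈ 0.1050.
MPK < 0.163, so the economy is dynamically inefficient (over-saving).

dynamically inefficient; MPK ≈ 0.105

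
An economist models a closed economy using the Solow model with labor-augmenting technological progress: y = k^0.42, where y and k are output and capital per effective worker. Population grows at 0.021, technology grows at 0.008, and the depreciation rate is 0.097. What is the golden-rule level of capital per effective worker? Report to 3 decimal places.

Capital per effective worker breaks even when investment replaces (n + g + δ)·k; here n + g + δ = 0.126.
Setting f'(k) = n+g+δ gives 0.42·k^(0.42−1) = 0.126, hence k_gold = (0.42/0.126)^(1/0.58) ≈ 7.9710.

k_gold ≈ 7.971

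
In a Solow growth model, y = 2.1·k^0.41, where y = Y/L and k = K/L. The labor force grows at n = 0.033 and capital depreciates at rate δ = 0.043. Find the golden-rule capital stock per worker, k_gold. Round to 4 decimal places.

k_gold ≈ 61.2015

The effective depreciation rate is n + δ = 0.033 + 0.043 = 0.076.
At the golden rule the marginal product of capital equals n+δ: 0.41·2.1·k^(0.41−1) = 0.076. Solving, k_gold = (0.41·2.1/0.076)^(1/0.59) ≈ 61.2015.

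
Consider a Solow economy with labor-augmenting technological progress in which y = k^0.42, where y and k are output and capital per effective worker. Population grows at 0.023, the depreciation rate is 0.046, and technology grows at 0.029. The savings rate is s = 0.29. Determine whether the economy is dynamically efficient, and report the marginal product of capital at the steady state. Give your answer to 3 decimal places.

dynamically efficient; MPK ≈ 0.142

Capital per effective worker breaks even when investment replaces (n + g + δ)·k; here n + g + δ = 0.098.
Steady-state k*: s·k^0.42 = 0.098·k gives k* = (0.29/0.098)^(1/0.58) ≈ 6.4918.
MPK = 0.42·6.4918^(-0.58) ≈ 0.1419.
MPK > n+g+δ = 0.098, so the economy is dynamically efficient (under-saving).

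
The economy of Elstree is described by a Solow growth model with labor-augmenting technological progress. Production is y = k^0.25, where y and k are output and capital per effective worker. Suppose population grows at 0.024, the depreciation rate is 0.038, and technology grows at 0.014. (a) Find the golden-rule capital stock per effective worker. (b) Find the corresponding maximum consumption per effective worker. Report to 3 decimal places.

Capital per effective worker breaks even when investment replaces (n + g + δ)·k; here n + g + δ = 0.076.
At the golden rule the marginal product of capital equals n+g+δ: 0.25·k^(0.25−1) = 0.076. Solving, k_gold = (0.25/0.076)^(1/0.75) ≈ 4.8922.
y_gold = 4.8922^0.25 ≈ 1.4872; c_gold = y_gold − 0.076·k_gold ≈ 1.1154.

(a) k_gold ≈ 4.892; (b) c_gold ≈ 1.115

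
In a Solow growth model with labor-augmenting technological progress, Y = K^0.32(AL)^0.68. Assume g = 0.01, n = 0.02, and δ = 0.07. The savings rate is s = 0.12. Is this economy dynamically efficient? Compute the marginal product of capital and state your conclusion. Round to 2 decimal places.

dynamically efficient; MPK ≈ 0.27

Break-even investment rate: n + g + δ = 0.02 + 0.01 + 0.07 = 0.1.
Steady-state k*: s·k^0.32 = 0.1·k gives k* = (0.12/0.1)^(1/0.68) ≈ 1.3075.
MPK = 0.32·1.3075^(-0.68) ≈ 0.2667.
MPK > n+g+δ = 0.1, so the economy is dynamically efficient (under-saving).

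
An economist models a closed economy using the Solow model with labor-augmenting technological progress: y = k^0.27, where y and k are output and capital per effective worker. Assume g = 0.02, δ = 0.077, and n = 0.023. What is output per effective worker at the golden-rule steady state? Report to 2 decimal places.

Capital per effective worker breaks even when investment replaces (n + g + δ)·k; here n + g + δ = 0.12.
Golden rule sets MPK = n+g+δ: 0.27·k^(0.27−1) = 0.12, so k_gold = (0.27/0.12)^(1/0.73) ≈ 3.0370.
Output: y_gold = k_gold^0.27 = 3.0370^0.27 ≈ 1.3498.

y_gold ≈ 1.35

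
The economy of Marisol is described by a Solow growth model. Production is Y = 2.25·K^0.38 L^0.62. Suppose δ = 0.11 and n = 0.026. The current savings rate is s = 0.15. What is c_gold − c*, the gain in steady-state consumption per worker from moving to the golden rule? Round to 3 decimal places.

n + δ = 0.026 + 0.11 = 0.136.
Current steady state (s = 0.15): k* = (0.15·2.25/0.136)^(1/0.62) ≈ 4.3318, y* = 2.25·4.3318^0.38 ≈ 3.9275, c* = (1−0.15)·3.9275 ≈ 3.3384.
Maximizing c = f(k) − (n+δ)·k gives f'(k) = n+δ, i.e. 0.38·2.25·k^(0.38−1) = 0.136, so k_gold = (0.38·2.25/0.136)^(1/0.62) ≈ 19.3993.
y_gold = 2.25·19.3993^0.38 ≈ 6.9429, c_gold = y_gold − 0.136·k_gold ≈ 4.3046.
Gain: Δc = 4.3046 − 3.3384 ≈ 0.9662.

Δc ≈ 0.966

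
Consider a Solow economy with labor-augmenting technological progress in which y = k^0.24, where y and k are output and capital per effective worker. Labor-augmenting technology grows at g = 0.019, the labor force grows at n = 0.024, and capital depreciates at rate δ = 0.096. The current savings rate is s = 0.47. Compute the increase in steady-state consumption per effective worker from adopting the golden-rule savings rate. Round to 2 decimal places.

n + g + δ = 0.024 + 0.019 + 0.096 = 0.139.
Current steady state (s = 0.47): k* = (0.47/0.139)^(1/0.76) ≈ 4.9678, y* = 4.9678^0.24 ≈ 1.4692, c* = (1−0.47)·1.4692 ≈ 0.7787.
At the golden rule the marginal product of capital equals n+g+δ: 0.24·k^(0.24−1) = 0.139. Solving, k_gold = (0.24/0.139)^(1/0.76) ≈ 2.0516.
y_gold = 2.0516^0.24 ≈ 1.1882, c_gold = y_gold − 0.139·k_gold ≈ 0.9031.
Gain: Δc = 0.9031 − 0.7787 ≈ 0.1244.

Δc ≈ 0.12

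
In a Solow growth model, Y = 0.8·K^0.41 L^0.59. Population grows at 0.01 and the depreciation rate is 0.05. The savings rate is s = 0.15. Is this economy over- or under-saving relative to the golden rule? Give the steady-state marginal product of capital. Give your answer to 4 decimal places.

n + δ = 0.01 + 0.05 = 0.06.
Steady-state k*: s·A·k^0.41 = 0.06·k gives k* = (0.15·0.8/0.06)^(1/0.59) ≈ 3.2376.
MPK = 0.41·0.8·3.2376^(-0.59) ≈ 0.1640.
MPK > n+δ = 0.06, so the economy is dynamically efficient (under-saving).

under-saving; MPK ≈ 0.1640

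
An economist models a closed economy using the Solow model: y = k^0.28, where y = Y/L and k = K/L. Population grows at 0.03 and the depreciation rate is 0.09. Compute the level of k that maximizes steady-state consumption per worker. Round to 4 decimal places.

Break-even investment rate: n + δ = 0.03 + 0.09 = 0.12.
Golden rule sets MPK = n+δ: 0.28·k^(0.28−1) = 0.12, so k_gold = (0.28/0.12)^(1/0.72) ≈ 3.2440.

k_gold ≈ 3.2440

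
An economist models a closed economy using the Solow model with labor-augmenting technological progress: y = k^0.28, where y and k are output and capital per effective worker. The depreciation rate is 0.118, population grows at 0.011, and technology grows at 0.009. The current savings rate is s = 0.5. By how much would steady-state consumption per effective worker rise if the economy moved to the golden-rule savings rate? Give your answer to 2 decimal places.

The effective depreciation rate is n + g + δ = 0.011 + 0.009 + 0.118 = 0.138.
Current steady state (s = 0.5): k* = (0.5/0.138)^(1/0.72) ≈ 5.9774, y* = 5.9774^0.28 ≈ 1.6498, c* = (1−0.5)·1.6498 ≈ 0.8249.
Golden rule sets MPK = n+g+δ: 0.28·k^(0.28−1) = 0.138, so k_gold = (0.28/0.138)^(1/0.72) ≈ 2.6716.
y_gold = 2.6716^0.28 ≈ 1.3167, c_gold = y_gold − 0.138·k_gold ≈ 0.9480.
Gain: Δc = 0.9480 − 0.8249 ≈ 0.1232.

Δc ≈ 0.12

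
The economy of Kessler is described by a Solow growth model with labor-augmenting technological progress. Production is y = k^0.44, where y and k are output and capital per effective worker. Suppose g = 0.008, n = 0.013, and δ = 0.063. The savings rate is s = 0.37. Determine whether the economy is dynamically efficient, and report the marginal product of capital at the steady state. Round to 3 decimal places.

dynamically efficient; MPK ≈ 0.100

Capital per effective worker breaks even when investment replaces (n + g + δ)·k; here n + g + δ = 0.084.
Steady-state k*: s·k^0.44 = 0.084·k gives k* = (0.37/0.084)^(1/0.56) ≈ 14.1209.
MPK = 0.44·14.1209^(-0.56) ≈ 0.0999.
MPK > n+g+δ = 0.084, so the economy is dynamically efficient (under-saving).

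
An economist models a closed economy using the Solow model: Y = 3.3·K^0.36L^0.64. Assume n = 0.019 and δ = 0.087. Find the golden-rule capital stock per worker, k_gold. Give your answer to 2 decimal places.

k_gold ≈ 43.64

The effective depreciation rate is n + δ = 0.019 + 0.087 = 0.106.
Maximizing c = f(k) − (n+δ)·k gives f'(k) = n+δ, i.e. 0.36·3.3·k^(0.36−1) = 0.106, so k_gold = (0.36·3.3/0.106)^(1/0.64) ≈ 43.6375.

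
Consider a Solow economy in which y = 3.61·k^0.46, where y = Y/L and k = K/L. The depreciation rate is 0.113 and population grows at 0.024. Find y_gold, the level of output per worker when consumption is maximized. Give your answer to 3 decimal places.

y_gold ≈ 30.236

Capital per worker breaks even when investment replaces (n + δ)·k; here n + δ = 0.137.
Golden rule sets MPK = n+δ: 0.46·3.61·k^(0.46−1) = 0.137, so k_gold = (0.46·3.61/0.137)^(1/0.54) ≈ 101.5229.
Output: y_gold = 3.61·k_gold^0.46 = 3.61·101.5229^0.46 ≈ 30.2362.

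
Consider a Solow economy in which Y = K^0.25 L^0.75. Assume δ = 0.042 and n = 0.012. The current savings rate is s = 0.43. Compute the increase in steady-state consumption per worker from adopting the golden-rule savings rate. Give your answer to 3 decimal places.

Capital per worker breaks even when investment replaces (n + δ)·k; here n + δ = 0.054.
Current steady state (s = 0.43): k* = (0.43/0.054)^(1/0.75) ≈ 15.9013, y* = 15.9013^0.25 ≈ 1.9969, c* = (1−0.43)·1.9969 ≈ 1.1382.
At the golden rule the marginal product of capital equals n+δ: 0.25·k^(0.25−1) = 0.054. Solving, k_gold = (0.25/0.054)^(1/0.75) ≈ 7.7160.
y_gold = 7.7160^0.25 ≈ 1.6667, c_gold = y_gold − 0.054·k_gold ≈ 1.2500.
Gain: Δc = 1.2500 − 1.1382 ≈ 0.1118.

Δc ≈ 0.112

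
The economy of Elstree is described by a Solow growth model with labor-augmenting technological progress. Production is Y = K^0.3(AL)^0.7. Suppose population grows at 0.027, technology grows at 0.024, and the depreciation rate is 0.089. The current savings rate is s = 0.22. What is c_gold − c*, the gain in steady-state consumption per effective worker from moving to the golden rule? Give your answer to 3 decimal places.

Δc ≈ 0.024

Capital per effective worker breaks even when investment replaces (n + g + δ)·k; here n + g + δ = 0.14.
Current steady state (s = 0.22): k* = (0.22/0.14)^(1/0.7) ≈ 1.9073, y* = 1.9073^0.3 ≈ 1.2137, c* = (1−0.22)·1.2137 ≈ 0.9467.
Golden rule sets MPK = n+g+δ: 0.3·k^(0.3−1) = 0.14, so k_gold = (0.3/0.14)^(1/0.7) ≈ 2.9706.
y_gold = 2.9706^0.3 ≈ 1.3863, c_gold = y_gold − 0.14·k_gold ≈ 0.9704.
Gain: Δc = 0.9704 − 0.9467 ≈ 0.0237.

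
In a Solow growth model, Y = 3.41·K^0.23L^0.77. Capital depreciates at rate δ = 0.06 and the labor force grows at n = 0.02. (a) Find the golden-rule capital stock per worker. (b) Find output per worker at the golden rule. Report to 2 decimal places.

The effective depreciation rate is n + δ = 0.02 + 0.06 = 0.08.
At the golden rule the marginal product of capital equals n+δ: 0.23·3.41·k^(0.23−1) = 0.08. Solving, k_gold = (0.23·3.41/0.08)^(1/0.77) ≈ 19.3875.
y_gold = 3.41·19.3875^0.23 ≈ 6.7435.

(a) k_gold ≈ 19.39; (b) y_gold ≈ 6.74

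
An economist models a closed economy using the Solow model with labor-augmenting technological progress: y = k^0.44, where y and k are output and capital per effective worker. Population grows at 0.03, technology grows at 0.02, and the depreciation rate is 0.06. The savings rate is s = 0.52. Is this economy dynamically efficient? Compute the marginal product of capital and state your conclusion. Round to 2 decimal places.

dynamically inefficient; MPK ≈ 0.09

Break-even investment rate: n + g + δ = 0.03 + 0.02 + 0.06 = 0.11.
Steady-state k*: s·k^0.44 = 0.11·k gives k* = (0.52/0.11)^(1/0.56) ≈ 16.0200.
MPK = 0.44·16.0200^(-0.56) ≈ 0.0931.
MPK < n+g+δ = 0.11, so the economy is dynamically inefficient (over-saving).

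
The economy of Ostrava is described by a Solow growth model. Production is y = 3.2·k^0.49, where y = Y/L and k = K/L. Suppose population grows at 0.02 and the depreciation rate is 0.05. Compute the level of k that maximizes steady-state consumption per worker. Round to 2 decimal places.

k_gold ≈ 444.17

Capital per worker breaks even when investment replaces (n + δ)·k; here n + δ = 0.07.
Golden rule sets MPK = n+δ: 0.49·3.2·k^(0.49−1) = 0.07, so k_gold = (0.49·3.2/0.07)^(1/0.51) ≈ 444.1658.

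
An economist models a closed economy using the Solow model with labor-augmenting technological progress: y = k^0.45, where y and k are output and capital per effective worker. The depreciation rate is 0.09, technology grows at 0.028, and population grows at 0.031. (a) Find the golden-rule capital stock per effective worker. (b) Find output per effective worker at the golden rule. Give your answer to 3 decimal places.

(a) k_gold ≈ 7.461; (b) y_gold ≈ 2.470

n + g + δ = 0.031 + 0.028 + 0.09 = 0.149.
Maximizing c = f(k) − (n+g+δ)·k gives f'(k) = n+g+δ, i.e. 0.45·k^(0.45−1) = 0.149, so k_gold = (0.45/0.149)^(1/0.55) ≈ 7.4606.
y_gold = 7.4606^0.45 ≈ 2.4703.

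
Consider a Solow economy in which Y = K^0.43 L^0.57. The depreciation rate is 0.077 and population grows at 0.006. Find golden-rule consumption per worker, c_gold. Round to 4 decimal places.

c_gold ≈ 1.9715

Break-even investment rate: n + δ = 0.006 + 0.077 = 0.083.
Golden rule sets MPK = n+δ: 0.43·k^(0.43−1) = 0.083, so k_gold = (0.43/0.083)^(1/0.57) ≈ 17.9191.
y_gold = 17.9191^0.43 ≈ 3.4588.
c_gold = y_gold − (n+δ)·k_gold = 3.4588 − 0.083·17.9191 ≈ 1.9715.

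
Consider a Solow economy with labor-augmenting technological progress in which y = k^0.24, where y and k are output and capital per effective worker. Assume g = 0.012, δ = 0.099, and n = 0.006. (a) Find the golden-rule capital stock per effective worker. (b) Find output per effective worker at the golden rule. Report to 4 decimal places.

(a) k_gold ≈ 2.5737; (b) y_gold ≈ 1.2547

The effective depreciation rate is n + g + δ = 0.006 + 0.012 + 0.099 = 0.117.
Golden rule sets MPK = n+g+δ: 0.24·k^(0.24−1) = 0.117, so k_gold = (0.24/0.117)^(1/0.76) ≈ 2.5737.
y_gold = 2.5737^0.24 ≈ 1.2547.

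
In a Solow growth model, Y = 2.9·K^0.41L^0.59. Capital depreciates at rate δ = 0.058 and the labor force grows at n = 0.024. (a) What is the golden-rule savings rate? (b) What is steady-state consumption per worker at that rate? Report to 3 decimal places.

(a) s_gold = 0.410; (b) c_gold ≈ 10.972

The effective depreciation rate is n + δ = 0.024 + 0.058 = 0.082.
For Cobb-Douglas, s_gold equals capital's share: s_gold = 0.41.
Setting f'(k) = n+δ gives 0.41·2.9·k^(0.41−1) = 0.082, hence k_gold = (0.41·2.9/0.082)^(1/0.59) ≈ 92.9866.
y_gold = 2.9·92.9866^0.41 ≈ 18.5973; c_gold = (1−0.41)·y_gold ≈ 10.9724.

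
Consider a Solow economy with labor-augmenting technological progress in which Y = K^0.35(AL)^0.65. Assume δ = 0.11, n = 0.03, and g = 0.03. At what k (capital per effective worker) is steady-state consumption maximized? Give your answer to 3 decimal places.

n + g + δ = 0.03 + 0.03 + 0.11 = 0.17.
Maximizing c = f(k) − (n+g+δ)·k gives f'(k) = n+g+δ, i.e. 0.35·k^(0.35−1) = 0.17, so k_gold = (0.35/0.17)^(1/0.65) ≈ 3.0373.

k_gold ≈ 3.037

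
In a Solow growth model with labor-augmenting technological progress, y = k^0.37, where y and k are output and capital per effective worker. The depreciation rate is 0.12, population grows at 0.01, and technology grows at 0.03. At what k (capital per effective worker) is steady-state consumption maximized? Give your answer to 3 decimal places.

k_gold ≈ 3.784

Capital per effective worker breaks even when investment replaces (n + g + δ)·k; here n + g + δ = 0.16.
At the golden rule the marginal product of capital equals n+g+δ: 0.37·k^(0.37−1) = 0.16. Solving, k_gold = (0.37/0.16)^(1/0.63) ≈ 3.7836.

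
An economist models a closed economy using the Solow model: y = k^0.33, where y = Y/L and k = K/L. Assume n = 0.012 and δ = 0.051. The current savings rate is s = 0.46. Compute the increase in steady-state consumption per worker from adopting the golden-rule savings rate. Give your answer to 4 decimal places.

Δc ≈ 0.0769

n + δ = 0.012 + 0.051 = 0.063.
Current steady state (s = 0.46): k* = (0.46/0.063)^(1/0.67) ≈ 19.4394, y* = 19.4394^0.33 ≈ 2.6624, c* = (1−0.46)·2.6624 ≈ 1.4377.
Maximizing c = f(k) − (n+δ)·k gives f'(k) = n+δ, i.e. 0.33·k^(0.33−1) = 0.063, so k_gold = (0.33/0.063)^(1/0.67) ≈ 11.8411.
y_gold = 11.8411^0.33 ≈ 2.2606, c_gold = y_gold − 0.063·k_gold ≈ 1.5146.
Gain: Δc = 1.5146 − 1.4377 ≈ 0.0769.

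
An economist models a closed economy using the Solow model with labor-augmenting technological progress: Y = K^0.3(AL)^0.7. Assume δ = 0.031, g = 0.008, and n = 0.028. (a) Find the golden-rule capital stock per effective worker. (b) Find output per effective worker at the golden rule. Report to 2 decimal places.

Capital per effective worker breaks even when investment replaces (n + g + δ)·k; here n + g + δ = 0.067.
Golden rule sets MPK = n+g+δ: 0.3·k^(0.3−1) = 0.067, so k_gold = (0.3/0.067)^(1/0.7) ≈ 8.5127.
y_gold = 8.5127^0.3 ≈ 1.9012.

(a) k_gold ≈ 8.51; (b) y_gold ≈ 1.90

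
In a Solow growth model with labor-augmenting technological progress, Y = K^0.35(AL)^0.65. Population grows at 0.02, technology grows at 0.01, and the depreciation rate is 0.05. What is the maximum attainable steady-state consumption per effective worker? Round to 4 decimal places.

Capital per effective worker breaks even when investment replaces (n + g + δ)·k; here n + g + δ = 0.08.
Golden rule sets MPK = n+g+δ: 0.35·k^(0.35−1) = 0.08, so k_gold = (0.35/0.08)^(1/0.65) ≈ 9.6855.
y_gold = 9.6855^0.35 ≈ 2.2138.
c_gold = y_gold − (n+g+δ)·k_gold = 2.2138 − 0.08·9.6855 ≈ 1.4390.

c_gold ≈ 1.4390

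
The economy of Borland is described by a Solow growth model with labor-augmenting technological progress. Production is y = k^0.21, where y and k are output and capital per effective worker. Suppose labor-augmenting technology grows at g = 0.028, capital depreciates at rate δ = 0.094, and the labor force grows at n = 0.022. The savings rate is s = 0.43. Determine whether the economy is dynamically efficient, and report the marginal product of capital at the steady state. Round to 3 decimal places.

dynamically inefficient; MPK ≈ 0.070

n + g + δ = 0.022 + 0.028 + 0.094 = 0.144.
Steady-state k*: s·k^0.21 = 0.144·k gives k* = (0.43/0.144)^(1/0.79) ≈ 3.9939.
MPK = 0.21·3.9939^(-0.79) ≈ 0.0703.
MPK < n+g+δ = 0.144, so the economy is dynamically inefficient (over-saving).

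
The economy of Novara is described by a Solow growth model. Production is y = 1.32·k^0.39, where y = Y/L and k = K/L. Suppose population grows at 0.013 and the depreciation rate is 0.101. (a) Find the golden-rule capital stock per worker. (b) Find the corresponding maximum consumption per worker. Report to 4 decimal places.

n + δ = 0.013 + 0.101 = 0.114.
Setting f'(k) = n+δ gives 0.39·1.32·k^(0.39−1) = 0.114, hence k_gold = (0.39·1.32/0.114)^(1/0.61) ≈ 11.8395.
y_gold = 1.32·11.8395^0.39 ≈ 3.4608; c_gold = y_gold − 0.114·k_gold ≈ 2.1111.

(a) k_gold ≈ 11.8395; (b) c_gold ≈ 2.1111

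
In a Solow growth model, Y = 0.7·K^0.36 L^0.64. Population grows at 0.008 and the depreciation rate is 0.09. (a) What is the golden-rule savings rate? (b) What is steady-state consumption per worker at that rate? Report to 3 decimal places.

(a) s_gold = 0.360; (b) c_gold ≈ 0.762

Break-even investment rate: n + δ = 0.008 + 0.09 = 0.098.
For Cobb-Douglas, s_gold equals capital's share: s_gold = 0.36.
Golden rule sets MPK = n+δ: 0.36·0.7·k^(0.36−1) = 0.098, so k_gold = (0.36·0.7/0.098)^(1/0.64) ≈ 4.3742.
y_gold = 0.7·4.3742^0.36 ≈ 1.1908; c_gold = (1−0.36)·y_gold ≈ 0.7621.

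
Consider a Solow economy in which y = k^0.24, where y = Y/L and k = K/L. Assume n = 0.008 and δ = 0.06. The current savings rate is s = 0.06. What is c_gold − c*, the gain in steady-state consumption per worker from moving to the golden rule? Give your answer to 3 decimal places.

Break-even investment rate: n + δ = 0.008 + 0.06 = 0.068.
Current steady state (s = 0.06): k* = (0.06/0.068)^(1/0.76) ≈ 0.8482, y* = 0.8482^0.24 ≈ 0.9612, c* = (1−0.06)·0.9612 ≈ 0.9036.
Golden rule sets MPK = n+δ: 0.24·k^(0.24−1) = 0.068, so k_gold = (0.24/0.068)^(1/0.76) ≈ 5.2561.
y_gold = 5.2561^0.24 ≈ 1.4892, c_gold = y_gold − 0.068·k_gold ≈ 1.1318.
Gain: Δc = 1.1318 − 0.9036 ≈ 0.2282.

Δc ≈ 0.228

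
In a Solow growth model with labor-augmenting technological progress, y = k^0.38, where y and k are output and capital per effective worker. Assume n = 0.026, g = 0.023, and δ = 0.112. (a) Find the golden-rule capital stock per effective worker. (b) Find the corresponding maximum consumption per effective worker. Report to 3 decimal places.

n + g + δ = 0.026 + 0.023 + 0.112 = 0.161.
Setting f'(k) = n+g+δ gives 0.38·k^(0.38−1) = 0.161, hence k_gold = (0.38/0.161)^(1/0.62) ≈ 3.9953.
y_gold = 3.9953^0.38 ≈ 1.6927; c_gold = y_gold − 0.161·k_gold ≈ 1.0495.

(a) k_gold ≈ 3.995; (b) c_gold ≈ 1.049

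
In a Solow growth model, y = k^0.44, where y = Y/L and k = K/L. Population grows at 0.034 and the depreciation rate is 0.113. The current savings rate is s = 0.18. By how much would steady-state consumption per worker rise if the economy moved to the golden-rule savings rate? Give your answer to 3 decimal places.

Δc ≈ 0.364

The effective depreciation rate is n + δ = 0.034 + 0.113 = 0.147.
Current steady state (s = 0.18): k* = (0.18/0.147)^(1/0.56) ≈ 1.4357, y* = 1.4357^0.44 ≈ 1.1725, c* = (1−0.18)·1.1725 ≈ 0.9614.
At the golden rule the marginal product of capital equals n+δ: 0.44·k^(0.44−1) = 0.147. Solving, k_gold = (0.44/0.147)^(1/0.56) ≈ 7.0834.
y_gold = 7.0834^0.44 ≈ 2.3665, c_gold = y_gold − 0.147·k_gold ≈ 1.3252.
Gain: Δc = 1.3252 − 0.9614 ≈ 0.3638.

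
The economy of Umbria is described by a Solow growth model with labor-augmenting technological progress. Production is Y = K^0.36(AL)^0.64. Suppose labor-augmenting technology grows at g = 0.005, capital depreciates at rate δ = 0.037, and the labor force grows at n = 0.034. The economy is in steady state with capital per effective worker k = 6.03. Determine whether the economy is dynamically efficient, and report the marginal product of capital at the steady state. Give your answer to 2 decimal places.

Capital per effective worker breaks even when investment replaces (n + g + δ)·k; here n + g + δ = 0.076.
MPK = 0.36·k^(0.36−1) = 0.36·6.03^(-0.64) ≈ 0.1140.
MPK > 0.076, so the economy is dynamically efficient (under-saving).

dynamically efficient; MPK ≈ 0.11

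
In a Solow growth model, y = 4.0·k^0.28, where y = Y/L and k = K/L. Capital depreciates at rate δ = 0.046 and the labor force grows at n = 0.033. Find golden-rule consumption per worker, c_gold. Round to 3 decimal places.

The effective depreciation rate is n + δ = 0.033 + 0.046 = 0.079.
Golden rule sets MPK = n+δ: 0.28·4.0·k^(0.28−1) = 0.079, so k_gold = (0.28·4.0/0.079)^(1/0.72) ≈ 39.7587.
y_gold = 4.0·39.7587^0.28 ≈ 11.2176.
c_gold = y_gold − (n+δ)·k_gold = 11.2176 − 0.079·39.7587 ≈ 8.0767.

c_gold ≈ 8.077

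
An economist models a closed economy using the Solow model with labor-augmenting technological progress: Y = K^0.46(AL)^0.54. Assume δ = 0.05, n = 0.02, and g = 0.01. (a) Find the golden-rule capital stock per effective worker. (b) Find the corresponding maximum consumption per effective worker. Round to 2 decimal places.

Break-even investment rate: n + g + δ = 0.02 + 0.01 + 0.05 = 0.08.
Maximizing c = f(k) − (n+g+δ)·k gives f'(k) = n+g+δ, i.e. 0.46·k^(0.46−1) = 0.08, so k_gold = (0.46/0.08)^(1/0.54) ≈ 25.5148.
y_gold = 25.5148^0.46 ≈ 4.4374; c_gold = y_gold − 0.08·k_gold ≈ 2.3962.

(a) k_gold ≈ 25.51; (b) c_gold ≈ 2.40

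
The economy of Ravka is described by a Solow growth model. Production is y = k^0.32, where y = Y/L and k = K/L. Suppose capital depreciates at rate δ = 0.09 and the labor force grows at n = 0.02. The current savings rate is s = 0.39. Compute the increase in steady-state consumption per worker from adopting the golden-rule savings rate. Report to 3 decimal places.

Δc ≈ 0.017

n + δ = 0.02 + 0.09 = 0.11.
Current steady state (s = 0.39): k* = (0.39/0.11)^(1/0.68) ≈ 6.4319, y* = 6.4319^0.32 ≈ 1.8141, c* = (1−0.39)·1.8141 ≈ 1.1066.
Setting f'(k) = n+δ gives 0.32·k^(0.32−1) = 0.11, hence k_gold = (0.32/0.11)^(1/0.68) ≈ 4.8083.
y_gold = 4.8083^0.32 ≈ 1.6529, c_gold = y_gold − 0.11·k_gold ≈ 1.1240.
Gain: Δc = 1.1240 − 1.1066 ≈ 0.0173.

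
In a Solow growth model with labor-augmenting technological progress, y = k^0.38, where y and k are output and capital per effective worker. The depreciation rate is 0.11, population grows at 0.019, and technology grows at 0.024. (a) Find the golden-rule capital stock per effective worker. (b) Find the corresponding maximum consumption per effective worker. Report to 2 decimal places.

(a) k_gold ≈ 4.34; (b) c_gold ≈ 1.08

n + g + δ = 0.019 + 0.024 + 0.11 = 0.153.
Maximizing c = f(k) − (n+g+δ)·k gives f'(k) = n+g+δ, i.e. 0.38·k^(0.38−1) = 0.153, so k_gold = (0.38/0.153)^(1/0.62) ≈ 4.3376.
y_gold = 4.3376^0.38 ≈ 1.7464; c_gold = y_gold − 0.153·k_gold ≈ 1.0828.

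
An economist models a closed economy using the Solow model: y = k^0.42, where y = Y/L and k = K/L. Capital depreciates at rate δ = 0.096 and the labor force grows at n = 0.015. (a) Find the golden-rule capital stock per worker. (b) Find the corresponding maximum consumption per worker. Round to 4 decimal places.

Capital per worker breaks even when investment replaces (n + δ)·k; here n + δ = 0.111.
Golden rule sets MPK = n+δ: 0.42·k^(0.42−1) = 0.111, so k_gold = (0.42/0.111)^(1/0.58) ≈ 9.9180.
y_gold = 9.9180^0.42 ≈ 2.6212; c_gold = y_gold − 0.111·k_gold ≈ 1.5203.

(a) k_gold ≈ 9.9180; (b) c_gold ≈ 1.5203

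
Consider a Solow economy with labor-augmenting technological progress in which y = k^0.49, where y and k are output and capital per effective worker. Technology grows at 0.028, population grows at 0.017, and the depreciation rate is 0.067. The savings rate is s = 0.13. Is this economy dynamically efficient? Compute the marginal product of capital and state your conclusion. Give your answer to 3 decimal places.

Capital per effective worker breaks even when investment replaces (n + g + δ)·k; here n + g + δ = 0.112.
Steady-state k*: s·k^0.49 = 0.112·k gives k* = (0.13/0.112)^(1/0.51) ≈ 1.3394.
MPK = 0.49·1.3394^(-0.51) ≈ 0.4222.
MPK > n+g+δ = 0.112, so the economy is dynamically efficient (under-saving).

dynamically efficient; MPK ≈ 0.422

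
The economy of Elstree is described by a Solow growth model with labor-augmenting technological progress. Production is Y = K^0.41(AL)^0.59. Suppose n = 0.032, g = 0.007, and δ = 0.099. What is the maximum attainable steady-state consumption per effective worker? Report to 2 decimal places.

c_gold ≈ 1.26

n + g + δ = 0.032 + 0.007 + 0.099 = 0.138.
Maximizing c = f(k) − (n+g+δ)·k gives f'(k) = n+g+δ, i.e. 0.41·k^(0.41−1) = 0.138, so k_gold = (0.41/0.138)^(1/0.59) ≈ 6.3319.
y_gold = 6.3319^0.41 ≈ 2.1312.
c_gold = y_gold − (n+g+δ)·k_gold = 2.1312 − 0.138·6.3319 ≈ 1.2574.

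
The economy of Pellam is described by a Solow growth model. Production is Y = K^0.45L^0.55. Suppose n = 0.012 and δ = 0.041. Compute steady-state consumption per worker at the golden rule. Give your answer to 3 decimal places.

c_gold ≈ 3.165

The effective depreciation rate is n + δ = 0.012 + 0.041 = 0.053.
Golden rule sets MPK = n+δ: 0.45·k^(0.45−1) = 0.053, so k_gold = (0.45/0.053)^(1/0.55) ≈ 48.8625.
y_gold = 48.8625^0.45 ≈ 5.7549.
c_gold = y_gold − (n+δ)·k_gold = 5.7549 − 0.053·48.8625 ≈ 3.1652.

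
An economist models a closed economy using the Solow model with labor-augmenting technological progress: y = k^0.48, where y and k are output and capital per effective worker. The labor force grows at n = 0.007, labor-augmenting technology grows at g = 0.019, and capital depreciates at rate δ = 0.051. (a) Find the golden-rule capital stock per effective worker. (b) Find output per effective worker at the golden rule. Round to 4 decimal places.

(a) k_gold ≈ 33.7572; (b) y_gold ≈ 5.4152

n + g + δ = 0.007 + 0.019 + 0.051 = 0.077.
At the golden rule the marginal product of capital equals n+g+δ: 0.48·k^(0.48−1) = 0.077. Solving, k_gold = (0.48/0.077)^(1/0.52) ≈ 33.7572.
y_gold = 33.7572^0.48 ≈ 5.4152.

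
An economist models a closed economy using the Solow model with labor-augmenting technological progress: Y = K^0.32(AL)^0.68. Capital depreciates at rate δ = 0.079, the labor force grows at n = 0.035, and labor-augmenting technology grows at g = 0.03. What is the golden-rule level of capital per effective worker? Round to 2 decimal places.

The effective depreciation rate is n + g + δ = 0.035 + 0.03 + 0.079 = 0.144.
Maximizing c = f(k) − (n+g+δ)·k gives f'(k) = n+g+δ, i.e. 0.32·k^(0.32−1) = 0.144, so k_gold = (0.32/0.144)^(1/0.68) ≈ 3.2358.

k_gold ≈ 3.24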